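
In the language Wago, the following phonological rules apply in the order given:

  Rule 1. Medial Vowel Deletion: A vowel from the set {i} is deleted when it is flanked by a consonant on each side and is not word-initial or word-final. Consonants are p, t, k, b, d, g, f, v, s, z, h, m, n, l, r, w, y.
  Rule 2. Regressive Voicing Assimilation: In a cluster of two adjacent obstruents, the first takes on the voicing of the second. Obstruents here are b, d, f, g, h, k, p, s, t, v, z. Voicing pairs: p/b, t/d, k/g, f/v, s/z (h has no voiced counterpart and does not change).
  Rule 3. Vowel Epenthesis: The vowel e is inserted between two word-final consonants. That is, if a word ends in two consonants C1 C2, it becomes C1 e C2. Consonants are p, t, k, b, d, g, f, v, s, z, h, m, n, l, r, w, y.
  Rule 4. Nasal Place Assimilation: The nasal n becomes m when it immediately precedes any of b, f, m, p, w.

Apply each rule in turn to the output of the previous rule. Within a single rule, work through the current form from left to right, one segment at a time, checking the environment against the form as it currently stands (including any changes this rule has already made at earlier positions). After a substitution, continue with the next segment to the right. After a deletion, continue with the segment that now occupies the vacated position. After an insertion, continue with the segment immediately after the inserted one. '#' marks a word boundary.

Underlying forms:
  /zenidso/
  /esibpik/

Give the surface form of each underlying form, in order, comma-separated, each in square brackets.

[zentso], [ezppek]

/zenidso/:
  Rule 1 Medial Vowel Deletion: [zenidso] → [zendso]
  Rule 2 Regressive Voicing Assimilation: [zendso] → [zentso]
  Rule 3 Vowel Epenthesis: no change — [zentso]
  Rule 4 Nasal Place Assimilation: no change — [zentso]
/esibpik/:
  Rule 1 Medial Vowel Deletion: [esibpik] → [esbpk]
  Rule 2 Regressive Voicing Assimilation: [esbpk] → [ezppk]
  Rule 3 Vowel Epenthesis: [ezppk] → [ezppek]
  Rule 4 Nasal Place Assimilation: no change — [ezppek]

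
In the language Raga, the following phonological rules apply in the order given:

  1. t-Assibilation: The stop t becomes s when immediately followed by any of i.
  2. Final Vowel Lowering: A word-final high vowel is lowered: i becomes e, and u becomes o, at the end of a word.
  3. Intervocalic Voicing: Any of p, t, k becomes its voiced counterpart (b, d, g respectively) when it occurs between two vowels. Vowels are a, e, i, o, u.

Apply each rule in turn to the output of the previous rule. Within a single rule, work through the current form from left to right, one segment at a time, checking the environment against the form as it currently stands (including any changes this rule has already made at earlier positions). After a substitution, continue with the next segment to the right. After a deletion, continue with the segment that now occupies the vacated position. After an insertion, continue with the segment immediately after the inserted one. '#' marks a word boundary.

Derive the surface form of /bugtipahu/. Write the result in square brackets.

1 t-Assibilation: [bugtipahu] → [bugsipahu]
2 Final Vowel Lowering: [bugsipahu] → [bugsipaho]
3 Intervocalic Voicing: [bugsipaho] → [bugsibaho]

[bugsibaho]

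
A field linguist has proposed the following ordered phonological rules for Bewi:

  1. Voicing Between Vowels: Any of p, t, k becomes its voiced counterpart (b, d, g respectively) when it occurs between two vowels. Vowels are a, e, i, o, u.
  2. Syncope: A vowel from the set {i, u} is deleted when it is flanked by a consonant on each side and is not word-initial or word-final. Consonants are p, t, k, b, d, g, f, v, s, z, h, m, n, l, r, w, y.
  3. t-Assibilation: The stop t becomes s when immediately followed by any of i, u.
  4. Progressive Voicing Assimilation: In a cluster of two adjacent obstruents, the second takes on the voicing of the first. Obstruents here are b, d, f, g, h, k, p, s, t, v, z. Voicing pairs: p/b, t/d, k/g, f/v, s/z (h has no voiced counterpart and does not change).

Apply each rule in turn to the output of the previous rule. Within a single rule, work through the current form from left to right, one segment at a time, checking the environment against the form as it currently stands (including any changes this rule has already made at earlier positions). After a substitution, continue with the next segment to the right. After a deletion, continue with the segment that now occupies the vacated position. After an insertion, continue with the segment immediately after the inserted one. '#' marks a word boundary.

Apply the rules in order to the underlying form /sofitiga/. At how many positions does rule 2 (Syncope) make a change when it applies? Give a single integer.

1 Voicing Between Vowels: [sofitiga] → [sofidiga]
2 Syncope: [sofidiga] → [sofdga]
3 t-Assibilation: no change — [sofdga]
4 Progressive Voicing Assimilation: [sofdga] → [softka]
Rule 2 changed 2 position(s).

2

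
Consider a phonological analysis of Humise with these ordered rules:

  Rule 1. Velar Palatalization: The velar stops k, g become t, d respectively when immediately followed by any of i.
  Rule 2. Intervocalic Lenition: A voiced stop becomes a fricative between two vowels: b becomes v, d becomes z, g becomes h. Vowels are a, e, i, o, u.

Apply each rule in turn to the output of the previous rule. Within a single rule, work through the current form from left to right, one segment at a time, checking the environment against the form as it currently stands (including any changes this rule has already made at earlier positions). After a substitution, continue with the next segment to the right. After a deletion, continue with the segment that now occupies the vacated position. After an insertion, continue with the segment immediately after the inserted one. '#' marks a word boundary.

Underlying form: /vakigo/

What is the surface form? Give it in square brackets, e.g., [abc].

Rule 1 Velar Palatalization: [vakigo] → [vatigo]
Rule 2 Intervocalic Lenition: [vatigo] → [vatiho]

[vatiho]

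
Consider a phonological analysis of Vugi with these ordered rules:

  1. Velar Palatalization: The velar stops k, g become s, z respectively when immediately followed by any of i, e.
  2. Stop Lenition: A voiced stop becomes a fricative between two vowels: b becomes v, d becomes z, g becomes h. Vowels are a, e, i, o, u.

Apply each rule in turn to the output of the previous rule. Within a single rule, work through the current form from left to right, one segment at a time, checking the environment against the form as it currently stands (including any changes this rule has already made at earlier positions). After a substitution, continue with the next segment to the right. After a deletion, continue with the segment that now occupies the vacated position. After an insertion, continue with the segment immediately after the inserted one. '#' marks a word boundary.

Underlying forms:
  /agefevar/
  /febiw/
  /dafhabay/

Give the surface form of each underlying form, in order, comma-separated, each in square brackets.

/agefevar/:
  1 Velar Palatalization: [agefevar] → [azefevar]
  2 Stop Lenition: no change — [azefevar]
/febiw/:
  1 Velar Palatalization: no change — [febiw]
  2 Stop Lenition: [febiw] → [feviw]
/dafhabay/:
  1 Velar Palatalization: no change — [dafhabay]
  2 Stop Lenition: [dafhabay] → [dafhavay]

[azefevar], [feviw], [dafhavay]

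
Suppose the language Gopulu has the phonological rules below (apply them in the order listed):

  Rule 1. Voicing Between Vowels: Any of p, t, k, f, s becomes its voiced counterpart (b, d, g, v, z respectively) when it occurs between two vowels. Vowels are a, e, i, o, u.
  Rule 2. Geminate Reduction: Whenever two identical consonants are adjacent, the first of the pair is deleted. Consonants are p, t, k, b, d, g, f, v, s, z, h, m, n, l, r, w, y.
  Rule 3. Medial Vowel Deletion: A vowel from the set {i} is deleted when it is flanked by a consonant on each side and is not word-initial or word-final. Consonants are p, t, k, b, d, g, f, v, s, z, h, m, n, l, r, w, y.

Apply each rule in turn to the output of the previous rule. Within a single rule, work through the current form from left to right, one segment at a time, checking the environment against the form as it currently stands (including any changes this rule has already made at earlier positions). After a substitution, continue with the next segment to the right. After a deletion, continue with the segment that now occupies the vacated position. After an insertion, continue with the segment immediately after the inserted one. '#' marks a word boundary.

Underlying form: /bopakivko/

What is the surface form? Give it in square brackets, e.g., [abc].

Rule 1 Voicing Between Vowels: [bopakivko] → [bobagivko]
Rule 2 Geminate Reduction: no change — [bobagivko]
Rule 3 Medial Vowel Deletion: [bobagivko] → [bobagvko]

[bobagvko]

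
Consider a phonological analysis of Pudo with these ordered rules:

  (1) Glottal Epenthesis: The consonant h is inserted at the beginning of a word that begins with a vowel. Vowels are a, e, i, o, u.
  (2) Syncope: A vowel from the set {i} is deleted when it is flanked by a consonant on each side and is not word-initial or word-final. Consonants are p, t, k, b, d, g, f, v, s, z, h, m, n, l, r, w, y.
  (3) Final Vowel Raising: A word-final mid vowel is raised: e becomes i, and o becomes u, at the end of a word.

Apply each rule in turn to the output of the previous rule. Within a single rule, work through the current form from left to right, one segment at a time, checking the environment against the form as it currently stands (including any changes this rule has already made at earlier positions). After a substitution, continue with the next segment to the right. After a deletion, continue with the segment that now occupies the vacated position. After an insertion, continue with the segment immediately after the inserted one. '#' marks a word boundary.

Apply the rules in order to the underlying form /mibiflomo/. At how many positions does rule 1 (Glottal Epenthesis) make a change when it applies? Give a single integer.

(1) Glottal Epenthesis: no change — [mibiflomo]
(2) Syncope: [mibiflomo] → [mbflomo]
(3) Final Vowel Raising: [mbflomo] → [mbflomu]
Rule 1 changed 0 position(s).

0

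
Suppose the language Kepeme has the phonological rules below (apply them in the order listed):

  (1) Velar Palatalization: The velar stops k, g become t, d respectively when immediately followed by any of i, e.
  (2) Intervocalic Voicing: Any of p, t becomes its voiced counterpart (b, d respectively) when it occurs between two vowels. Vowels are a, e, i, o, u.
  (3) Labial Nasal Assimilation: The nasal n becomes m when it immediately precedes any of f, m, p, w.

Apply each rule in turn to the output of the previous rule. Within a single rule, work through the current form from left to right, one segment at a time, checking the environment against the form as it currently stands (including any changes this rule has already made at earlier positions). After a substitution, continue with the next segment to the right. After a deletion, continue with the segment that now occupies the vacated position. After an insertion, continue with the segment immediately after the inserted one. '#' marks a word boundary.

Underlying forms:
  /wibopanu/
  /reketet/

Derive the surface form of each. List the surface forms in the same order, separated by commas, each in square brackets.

/wibopanu/:
  (1) Velar Palatalization: no change — [wibopanu]
  (2) Intervocalic Voicing: [wibopanu] → [wibobanu]
  (3) Labial Nasal Assimilation: no change — [wibobanu]
/reketet/:
  (1) Velar Palatalization: [reketet] → [retetet]
  (2) Intervocalic Voicing: [retetet] → [rededet]
  (3) Labial Nasal Assimilation: no change — [rededet]

[wibobanu], [rededet]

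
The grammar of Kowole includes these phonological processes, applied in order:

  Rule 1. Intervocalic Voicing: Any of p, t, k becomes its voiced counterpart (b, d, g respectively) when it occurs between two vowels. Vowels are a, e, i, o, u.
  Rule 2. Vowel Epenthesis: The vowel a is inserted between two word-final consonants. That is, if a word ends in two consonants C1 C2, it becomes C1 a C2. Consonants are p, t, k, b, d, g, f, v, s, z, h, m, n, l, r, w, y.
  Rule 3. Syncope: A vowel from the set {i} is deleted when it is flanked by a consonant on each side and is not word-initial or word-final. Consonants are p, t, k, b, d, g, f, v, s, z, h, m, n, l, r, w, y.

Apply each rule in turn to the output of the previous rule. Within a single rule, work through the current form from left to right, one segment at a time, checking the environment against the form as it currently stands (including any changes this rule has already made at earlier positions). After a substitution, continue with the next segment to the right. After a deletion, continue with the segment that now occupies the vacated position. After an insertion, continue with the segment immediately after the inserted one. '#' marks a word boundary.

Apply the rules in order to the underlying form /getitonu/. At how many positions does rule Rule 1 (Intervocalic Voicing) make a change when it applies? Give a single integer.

Rule 1 Intervocalic Voicing: [getitonu] → [gedidonu]
Rule 2 Vowel Epenthesis: no change — [gedidonu]
Rule 3 Syncope: [gedidonu] → [geddonu]
Rule Rule 1 changed 2 position(s).

2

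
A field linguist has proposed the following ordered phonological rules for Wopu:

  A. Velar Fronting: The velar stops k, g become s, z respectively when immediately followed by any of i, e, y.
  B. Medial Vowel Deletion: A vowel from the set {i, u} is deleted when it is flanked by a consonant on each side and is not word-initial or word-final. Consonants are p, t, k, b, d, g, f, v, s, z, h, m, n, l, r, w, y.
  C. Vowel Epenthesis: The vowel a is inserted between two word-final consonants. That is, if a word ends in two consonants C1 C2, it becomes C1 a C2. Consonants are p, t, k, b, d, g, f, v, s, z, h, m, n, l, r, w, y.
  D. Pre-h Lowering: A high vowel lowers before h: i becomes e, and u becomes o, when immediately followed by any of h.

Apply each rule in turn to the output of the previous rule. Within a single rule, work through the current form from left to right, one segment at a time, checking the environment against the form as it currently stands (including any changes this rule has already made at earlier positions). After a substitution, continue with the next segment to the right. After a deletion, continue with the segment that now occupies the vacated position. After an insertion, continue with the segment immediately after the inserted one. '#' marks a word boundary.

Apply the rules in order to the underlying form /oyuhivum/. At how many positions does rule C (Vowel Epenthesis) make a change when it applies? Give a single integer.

1

A Velar Fronting: no change — [oyuhivum]
B Medial Vowel Deletion: [oyuhivum] → [oyhvm]
C Vowel Epenthesis: [oyhvm] → [oyhvam]
D Pre-h Lowering: no change — [oyhvam]
Rule C changed 1 position(s).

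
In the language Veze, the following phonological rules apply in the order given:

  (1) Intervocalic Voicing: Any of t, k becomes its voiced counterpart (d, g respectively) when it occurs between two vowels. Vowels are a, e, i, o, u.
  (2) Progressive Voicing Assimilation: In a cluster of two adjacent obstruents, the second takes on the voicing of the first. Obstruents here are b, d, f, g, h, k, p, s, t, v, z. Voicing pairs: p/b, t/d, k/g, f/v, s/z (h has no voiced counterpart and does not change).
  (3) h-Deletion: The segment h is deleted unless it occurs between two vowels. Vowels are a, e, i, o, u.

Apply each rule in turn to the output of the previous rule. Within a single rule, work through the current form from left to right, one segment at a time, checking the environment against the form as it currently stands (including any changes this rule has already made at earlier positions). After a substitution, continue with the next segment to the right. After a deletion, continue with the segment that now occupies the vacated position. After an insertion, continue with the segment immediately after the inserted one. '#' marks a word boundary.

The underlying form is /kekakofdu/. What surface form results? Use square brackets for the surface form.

[kegagoftu]

(1) Intervocalic Voicing: [kekakofdu] → [kegagofdu]
(2) Progressive Voicing Assimilation: [kegagofdu] → [kegagoftu]
(3) h-Deletion: no change — [kegagoftu]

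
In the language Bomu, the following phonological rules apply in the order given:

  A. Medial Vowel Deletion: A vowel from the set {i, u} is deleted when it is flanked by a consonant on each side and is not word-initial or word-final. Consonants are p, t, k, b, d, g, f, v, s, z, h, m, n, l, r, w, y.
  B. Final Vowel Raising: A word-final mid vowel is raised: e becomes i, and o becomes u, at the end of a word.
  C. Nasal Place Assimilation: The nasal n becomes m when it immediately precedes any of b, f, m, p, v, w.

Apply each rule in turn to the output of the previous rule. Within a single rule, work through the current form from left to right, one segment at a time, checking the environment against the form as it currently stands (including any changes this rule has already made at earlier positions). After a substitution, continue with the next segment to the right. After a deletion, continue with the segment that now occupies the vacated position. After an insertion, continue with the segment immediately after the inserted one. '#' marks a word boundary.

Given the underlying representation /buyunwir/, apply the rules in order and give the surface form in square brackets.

A Medial Vowel Deletion: [buyunwir] → [bynwr]
B Final Vowel Raising: no change — [bynwr]
C Nasal Place Assimilation: [bynwr] → [bymwr]

[bymwr]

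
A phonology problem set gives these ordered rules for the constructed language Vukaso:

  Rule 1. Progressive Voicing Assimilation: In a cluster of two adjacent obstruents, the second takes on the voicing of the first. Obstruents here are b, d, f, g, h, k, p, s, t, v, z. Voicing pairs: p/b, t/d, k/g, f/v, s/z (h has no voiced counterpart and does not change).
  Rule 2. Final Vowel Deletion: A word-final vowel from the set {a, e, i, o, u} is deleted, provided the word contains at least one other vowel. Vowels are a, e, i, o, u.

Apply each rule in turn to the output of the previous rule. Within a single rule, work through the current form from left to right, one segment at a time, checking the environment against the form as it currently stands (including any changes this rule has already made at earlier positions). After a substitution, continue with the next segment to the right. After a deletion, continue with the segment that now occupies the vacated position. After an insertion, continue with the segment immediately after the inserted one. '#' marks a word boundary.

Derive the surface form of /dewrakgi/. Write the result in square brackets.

[dewrakk]

Rule 1 Progressive Voicing Assimilation: [dewrakgi] → [dewrakki]
Rule 2 Final Vowel Deletion: [dewrakki] → [dewrakk]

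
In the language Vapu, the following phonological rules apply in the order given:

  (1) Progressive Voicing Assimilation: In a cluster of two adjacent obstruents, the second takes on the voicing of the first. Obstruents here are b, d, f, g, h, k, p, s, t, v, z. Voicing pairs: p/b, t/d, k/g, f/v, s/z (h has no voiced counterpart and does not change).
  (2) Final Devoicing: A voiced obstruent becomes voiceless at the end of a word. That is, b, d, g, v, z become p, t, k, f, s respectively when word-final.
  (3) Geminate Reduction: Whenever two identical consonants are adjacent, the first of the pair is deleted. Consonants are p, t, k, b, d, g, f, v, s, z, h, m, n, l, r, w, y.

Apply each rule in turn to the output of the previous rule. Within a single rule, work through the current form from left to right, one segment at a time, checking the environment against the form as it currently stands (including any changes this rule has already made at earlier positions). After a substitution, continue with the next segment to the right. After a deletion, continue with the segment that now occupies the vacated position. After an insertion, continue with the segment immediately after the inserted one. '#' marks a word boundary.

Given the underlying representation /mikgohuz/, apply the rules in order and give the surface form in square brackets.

(1) Progressive Voicing Assimilation: [mikgohuz] → [mikkohuz]
(2) Final Devoicing: [mikkohuz] → [mikkohus]
(3) Geminate Reduction: [mikkohus] → [mikohus]

[mikohus]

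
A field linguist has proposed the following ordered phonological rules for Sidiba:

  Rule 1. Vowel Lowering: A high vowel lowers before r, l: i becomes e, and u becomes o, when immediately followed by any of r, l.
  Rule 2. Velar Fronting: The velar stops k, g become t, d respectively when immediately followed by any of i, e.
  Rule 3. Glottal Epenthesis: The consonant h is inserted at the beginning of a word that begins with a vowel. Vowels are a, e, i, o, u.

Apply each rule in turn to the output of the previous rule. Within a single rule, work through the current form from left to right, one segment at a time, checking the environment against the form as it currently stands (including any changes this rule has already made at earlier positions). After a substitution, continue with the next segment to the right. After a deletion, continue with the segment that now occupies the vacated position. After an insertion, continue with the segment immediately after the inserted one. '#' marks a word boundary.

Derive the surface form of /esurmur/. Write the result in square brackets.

[hesormor]

Rule 1 Vowel Lowering: [esurmur] → [esormor]
Rule 2 Velar Fronting: no change — [esormor]
Rule 3 Glottal Epenthesis: [esormor] → [hesormor]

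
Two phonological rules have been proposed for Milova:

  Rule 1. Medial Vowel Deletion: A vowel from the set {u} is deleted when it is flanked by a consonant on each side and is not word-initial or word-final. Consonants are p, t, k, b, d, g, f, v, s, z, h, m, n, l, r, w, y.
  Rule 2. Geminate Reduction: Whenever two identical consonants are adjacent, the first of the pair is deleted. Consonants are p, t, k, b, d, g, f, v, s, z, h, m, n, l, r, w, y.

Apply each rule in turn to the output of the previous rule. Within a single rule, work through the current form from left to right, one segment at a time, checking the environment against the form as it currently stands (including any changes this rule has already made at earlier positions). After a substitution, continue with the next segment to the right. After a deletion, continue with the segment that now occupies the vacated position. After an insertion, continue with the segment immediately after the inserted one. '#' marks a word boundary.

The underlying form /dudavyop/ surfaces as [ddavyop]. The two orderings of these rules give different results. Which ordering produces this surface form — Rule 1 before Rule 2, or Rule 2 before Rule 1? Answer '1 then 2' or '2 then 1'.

Order 1 then 2:
  1 Medial Vowel Deletion: [dudavyop] → [ddavyop]
  2 Geminate Reduction: [ddavyop] → [davyop]
  result: [davyop]
Order 2 then 1:
  2 Geminate Reduction: no change — [dudavyop]
  1 Medial Vowel Deletion: [dudavyop] → [ddavyop]
  result: [ddavyop]

2 then 1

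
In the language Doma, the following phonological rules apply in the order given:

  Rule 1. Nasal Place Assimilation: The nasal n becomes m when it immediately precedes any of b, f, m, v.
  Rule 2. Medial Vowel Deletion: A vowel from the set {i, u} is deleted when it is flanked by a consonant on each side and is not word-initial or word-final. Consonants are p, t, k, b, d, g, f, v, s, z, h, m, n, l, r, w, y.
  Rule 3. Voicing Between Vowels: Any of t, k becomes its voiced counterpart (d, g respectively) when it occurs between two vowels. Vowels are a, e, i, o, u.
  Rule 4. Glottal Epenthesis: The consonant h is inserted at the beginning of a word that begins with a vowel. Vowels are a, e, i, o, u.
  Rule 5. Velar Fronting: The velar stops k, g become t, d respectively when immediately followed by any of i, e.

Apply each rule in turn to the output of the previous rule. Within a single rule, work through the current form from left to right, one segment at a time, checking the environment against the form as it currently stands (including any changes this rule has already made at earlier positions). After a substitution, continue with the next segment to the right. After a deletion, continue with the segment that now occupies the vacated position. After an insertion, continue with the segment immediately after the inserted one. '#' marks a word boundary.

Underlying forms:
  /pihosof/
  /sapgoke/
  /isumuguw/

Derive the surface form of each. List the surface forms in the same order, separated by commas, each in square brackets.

/pihosof/:
  Rule 1 Nasal Place Assimilation: no change — [pihosof]
  Rule 2 Medial Vowel Deletion: [pihosof] → [phosof]
  Rule 3 Voicing Between Vowels: no change — [phosof]
  Rule 4 Glottal Epenthesis: no change — [phosof]
  Rule 5 Velar Fronting: no change — [phosof]
/sapgoke/:
  Rule 1 Nasal Place Assimilation: no change — [sapgoke]
  Rule 2 Medial Vowel Deletion: no change — [sapgoke]
  Rule 3 Voicing Between Vowels: [sapgoke] → [sapgoge]
  Rule 4 Glottal Epenthesis: no change — [sapgoge]
  Rule 5 Velar Fronting: [sapgoge] → [sapgode]
/isumuguw/:
  Rule 1 Nasal Place Assimilation: no change — [isumuguw]
  Rule 2 Medial Vowel Deletion: [isumuguw] → [ismgw]
  Rule 3 Voicing Between Vowels: no change — [ismgw]
  Rule 4 Glottal Epenthesis: [ismgw] → [hismgw]
  Rule 5 Velar Fronting: no change — [hismgw]

[phosof], [sapgode], [hismgw]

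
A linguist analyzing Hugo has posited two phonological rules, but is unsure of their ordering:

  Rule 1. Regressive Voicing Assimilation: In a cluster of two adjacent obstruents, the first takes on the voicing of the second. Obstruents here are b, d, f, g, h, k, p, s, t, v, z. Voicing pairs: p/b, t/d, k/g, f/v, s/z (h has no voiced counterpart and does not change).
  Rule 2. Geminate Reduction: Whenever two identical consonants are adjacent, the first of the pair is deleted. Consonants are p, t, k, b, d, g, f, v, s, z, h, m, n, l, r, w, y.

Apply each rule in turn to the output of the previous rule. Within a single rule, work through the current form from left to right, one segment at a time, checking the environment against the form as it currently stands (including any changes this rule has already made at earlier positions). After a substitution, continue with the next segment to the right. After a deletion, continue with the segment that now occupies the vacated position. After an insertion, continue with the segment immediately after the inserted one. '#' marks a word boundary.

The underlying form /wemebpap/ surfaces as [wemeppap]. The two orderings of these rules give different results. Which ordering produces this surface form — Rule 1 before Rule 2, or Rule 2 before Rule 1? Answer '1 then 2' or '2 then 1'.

Order 1 then 2:
  1 Regressive Voicing Assimilation: [wemebpap] → [wemeppap]
  2 Geminate Reduction: [wemeppap] → [wemepap]
  result: [wemepap]
Order 2 then 1:
  2 Geminate Reduction: no change — [wemebpap]
  1 Regressive Voicing Assimilation: [wemebpap] → [wemeppap]
  result: [wemeppap]

2 then 1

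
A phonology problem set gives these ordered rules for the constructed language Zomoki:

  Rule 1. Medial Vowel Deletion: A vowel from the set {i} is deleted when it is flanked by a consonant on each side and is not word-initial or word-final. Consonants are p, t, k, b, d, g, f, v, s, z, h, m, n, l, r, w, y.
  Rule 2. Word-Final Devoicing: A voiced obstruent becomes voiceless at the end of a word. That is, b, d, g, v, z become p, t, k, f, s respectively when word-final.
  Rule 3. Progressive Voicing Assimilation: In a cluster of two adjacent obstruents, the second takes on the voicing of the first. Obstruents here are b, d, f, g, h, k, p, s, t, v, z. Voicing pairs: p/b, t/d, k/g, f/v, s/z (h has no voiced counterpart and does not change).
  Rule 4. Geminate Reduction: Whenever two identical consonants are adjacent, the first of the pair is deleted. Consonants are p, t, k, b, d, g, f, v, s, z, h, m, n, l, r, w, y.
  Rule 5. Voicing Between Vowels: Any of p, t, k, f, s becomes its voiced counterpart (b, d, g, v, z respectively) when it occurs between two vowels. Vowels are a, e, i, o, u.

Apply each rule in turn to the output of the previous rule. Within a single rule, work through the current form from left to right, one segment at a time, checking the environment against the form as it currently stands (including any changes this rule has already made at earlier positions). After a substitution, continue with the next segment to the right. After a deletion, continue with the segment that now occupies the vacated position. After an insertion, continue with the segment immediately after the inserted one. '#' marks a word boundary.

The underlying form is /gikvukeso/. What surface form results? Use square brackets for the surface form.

[gvugezo]

Rule 1 Medial Vowel Deletion: [gikvukeso] → [gkvukeso]
Rule 2 Word-Final Devoicing: no change — [gkvukeso]
Rule 3 Progressive Voicing Assimilation: [gkvukeso] → [ggvukeso]
Rule 4 Geminate Reduction: [ggvukeso] → [gvukeso]
Rule 5 Voicing Between Vowels: [gvukeso] → [gvugezo]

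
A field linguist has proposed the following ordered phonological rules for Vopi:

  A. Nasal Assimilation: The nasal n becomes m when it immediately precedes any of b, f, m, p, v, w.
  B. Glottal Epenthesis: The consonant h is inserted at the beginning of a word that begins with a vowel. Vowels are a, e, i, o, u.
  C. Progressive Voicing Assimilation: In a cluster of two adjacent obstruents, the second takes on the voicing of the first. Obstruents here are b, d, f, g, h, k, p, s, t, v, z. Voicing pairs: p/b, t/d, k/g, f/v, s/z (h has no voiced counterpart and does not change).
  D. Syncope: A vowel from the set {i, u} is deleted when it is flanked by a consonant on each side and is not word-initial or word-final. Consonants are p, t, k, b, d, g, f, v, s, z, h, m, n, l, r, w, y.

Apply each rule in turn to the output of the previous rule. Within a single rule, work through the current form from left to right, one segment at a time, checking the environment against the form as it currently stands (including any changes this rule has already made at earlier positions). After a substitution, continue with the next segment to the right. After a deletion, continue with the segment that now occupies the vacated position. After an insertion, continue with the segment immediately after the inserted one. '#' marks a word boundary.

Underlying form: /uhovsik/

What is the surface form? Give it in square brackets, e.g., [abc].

[hhovzk]

A Nasal Assimilation: no change — [uhovsik]
B Glottal Epenthesis: [uhovsik] → [huhovsik]
C Progressive Voicing Assimilation: [huhovsik] → [huhovzik]
D Syncope: [huhovzik] → [hhovzk]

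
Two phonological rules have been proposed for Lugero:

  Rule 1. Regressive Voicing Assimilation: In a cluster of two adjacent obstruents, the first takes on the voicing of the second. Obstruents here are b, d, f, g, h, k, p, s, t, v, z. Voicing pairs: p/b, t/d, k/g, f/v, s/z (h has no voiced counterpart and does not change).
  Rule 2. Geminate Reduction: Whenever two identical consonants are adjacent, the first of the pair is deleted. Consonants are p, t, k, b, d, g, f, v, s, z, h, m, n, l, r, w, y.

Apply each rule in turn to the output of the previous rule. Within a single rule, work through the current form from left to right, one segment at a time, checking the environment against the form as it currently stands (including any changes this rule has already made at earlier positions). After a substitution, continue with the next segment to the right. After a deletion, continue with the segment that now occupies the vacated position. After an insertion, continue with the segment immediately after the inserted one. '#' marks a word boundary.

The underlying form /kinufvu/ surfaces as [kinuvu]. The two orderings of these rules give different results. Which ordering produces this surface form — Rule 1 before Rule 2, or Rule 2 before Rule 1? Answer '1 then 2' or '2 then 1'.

1 then 2

Order 1 then 2:
  1 Regressive Voicing Assimilation: [kinufvu] → [kinuvvu]
  2 Geminate Reduction: [kinuvvu] → [kinuvu]
  result: [kinuvu]
Order 2 then 1:
  2 Geminate Reduction: no change — [kinufvu]
  1 Regressive Voicing Assimilation: [kinufvu] → [kinuvvu]
  result: [kinuvvu]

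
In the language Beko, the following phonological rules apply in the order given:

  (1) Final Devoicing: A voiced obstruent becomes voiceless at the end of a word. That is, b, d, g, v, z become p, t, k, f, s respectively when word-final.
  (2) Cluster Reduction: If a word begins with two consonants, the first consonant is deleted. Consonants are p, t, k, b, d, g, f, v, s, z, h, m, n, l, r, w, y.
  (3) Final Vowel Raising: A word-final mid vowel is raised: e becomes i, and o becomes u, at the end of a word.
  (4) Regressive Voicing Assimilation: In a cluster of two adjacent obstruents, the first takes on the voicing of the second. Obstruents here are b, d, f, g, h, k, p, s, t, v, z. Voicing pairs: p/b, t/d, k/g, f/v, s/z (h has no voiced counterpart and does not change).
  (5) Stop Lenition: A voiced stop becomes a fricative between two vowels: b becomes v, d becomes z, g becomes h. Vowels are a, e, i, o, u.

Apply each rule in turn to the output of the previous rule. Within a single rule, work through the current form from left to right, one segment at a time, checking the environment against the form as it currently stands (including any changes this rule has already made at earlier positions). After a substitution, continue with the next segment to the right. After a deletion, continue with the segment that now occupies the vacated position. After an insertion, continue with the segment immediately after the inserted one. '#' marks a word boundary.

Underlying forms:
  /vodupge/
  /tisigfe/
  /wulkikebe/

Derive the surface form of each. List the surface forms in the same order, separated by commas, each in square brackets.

[vozubgi], [tisikfi], [wulkikevi]

/vodupge/:
  (1) Final Devoicing: no change — [vodupge]
  (2) Cluster Reduction: no change — [vodupge]
  (3) Final Vowel Raising: [vodupge] → [vodupgi]
  (4) Regressive Voicing Assimilation: [vodupgi] → [vodubgi]
  (5) Stop Lenition: [vodubgi] → [vozubgi]
/tisigfe/:
  (1) Final Devoicing: no change — [tisigfe]
  (2) Cluster Reduction: no change — [tisigfe]
  (3) Final Vowel Raising: [tisigfe] → [tisigfi]
  (4) Regressive Voicing Assimilation: [tisigfi] → [tisikfi]
  (5) Stop Lenition: no change — [tisikfi]
/wulkikebe/:
  (1) Final Devoicing: no change — [wulkikebe]
  (2) Cluster Reduction: no change — [wulkikebe]
  (3) Final Vowel Raising: [wulkikebe] → [wulkikebi]
  (4) Regressive Voicing Assimilation: no change — [wulkikebi]
  (5) Stop Lenition: [wulkikebi] → [wulkikevi]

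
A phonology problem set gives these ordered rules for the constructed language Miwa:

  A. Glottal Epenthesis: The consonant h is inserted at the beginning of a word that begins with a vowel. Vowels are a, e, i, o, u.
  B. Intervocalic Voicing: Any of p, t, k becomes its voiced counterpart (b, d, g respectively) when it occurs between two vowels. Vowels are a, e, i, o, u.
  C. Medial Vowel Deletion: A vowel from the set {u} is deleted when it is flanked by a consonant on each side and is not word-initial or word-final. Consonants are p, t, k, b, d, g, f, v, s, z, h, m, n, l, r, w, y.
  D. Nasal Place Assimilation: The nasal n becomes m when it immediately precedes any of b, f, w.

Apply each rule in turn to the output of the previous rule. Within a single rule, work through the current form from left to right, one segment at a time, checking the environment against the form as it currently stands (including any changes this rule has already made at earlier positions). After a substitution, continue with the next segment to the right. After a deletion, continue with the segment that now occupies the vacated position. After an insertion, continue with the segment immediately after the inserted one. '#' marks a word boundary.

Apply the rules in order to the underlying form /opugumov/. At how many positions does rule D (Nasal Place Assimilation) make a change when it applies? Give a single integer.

A Glottal Epenthesis: [opugumov] → [hopugumov]
B Intervocalic Voicing: [hopugumov] → [hobugumov]
C Medial Vowel Deletion: [hobugumov] → [hobgmov]
D Nasal Place Assimilation: no change — [hobgmov]
Rule D changed 0 position(s).

0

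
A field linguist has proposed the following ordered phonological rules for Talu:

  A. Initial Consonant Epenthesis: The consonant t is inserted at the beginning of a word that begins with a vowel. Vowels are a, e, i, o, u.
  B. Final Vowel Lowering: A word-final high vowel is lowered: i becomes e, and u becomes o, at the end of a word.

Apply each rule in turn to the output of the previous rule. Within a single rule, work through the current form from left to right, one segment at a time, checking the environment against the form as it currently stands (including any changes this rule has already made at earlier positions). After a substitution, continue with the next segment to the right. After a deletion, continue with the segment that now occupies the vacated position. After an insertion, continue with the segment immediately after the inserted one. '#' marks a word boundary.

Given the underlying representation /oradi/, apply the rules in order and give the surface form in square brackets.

[torade]

A Initial Consonant Epenthesis: [oradi] → [toradi]
B Final Vowel Lowering: [toradi] → [torade]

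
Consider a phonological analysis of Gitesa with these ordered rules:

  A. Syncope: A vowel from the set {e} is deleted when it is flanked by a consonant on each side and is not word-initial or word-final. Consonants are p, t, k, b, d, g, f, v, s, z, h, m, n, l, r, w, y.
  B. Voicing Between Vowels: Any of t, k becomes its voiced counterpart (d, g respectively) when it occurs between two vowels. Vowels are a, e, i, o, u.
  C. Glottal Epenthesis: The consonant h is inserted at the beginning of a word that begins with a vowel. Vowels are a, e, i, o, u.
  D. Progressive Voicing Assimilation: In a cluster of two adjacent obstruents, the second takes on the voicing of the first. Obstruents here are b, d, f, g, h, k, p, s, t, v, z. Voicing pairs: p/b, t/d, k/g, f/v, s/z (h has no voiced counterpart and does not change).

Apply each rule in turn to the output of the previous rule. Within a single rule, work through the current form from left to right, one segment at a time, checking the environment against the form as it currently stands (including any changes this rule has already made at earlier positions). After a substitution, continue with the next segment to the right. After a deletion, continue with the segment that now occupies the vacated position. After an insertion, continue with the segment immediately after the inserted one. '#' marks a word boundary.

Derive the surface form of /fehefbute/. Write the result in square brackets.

[fhfpude]

A Syncope: [fehefbute] → [fhfbute]
B Voicing Between Vowels: [fhfbute] → [fhfbude]
C Glottal Epenthesis: no change — [fhfbude]
D Progressive Voicing Assimilation: [fhfbude] → [fhfpude]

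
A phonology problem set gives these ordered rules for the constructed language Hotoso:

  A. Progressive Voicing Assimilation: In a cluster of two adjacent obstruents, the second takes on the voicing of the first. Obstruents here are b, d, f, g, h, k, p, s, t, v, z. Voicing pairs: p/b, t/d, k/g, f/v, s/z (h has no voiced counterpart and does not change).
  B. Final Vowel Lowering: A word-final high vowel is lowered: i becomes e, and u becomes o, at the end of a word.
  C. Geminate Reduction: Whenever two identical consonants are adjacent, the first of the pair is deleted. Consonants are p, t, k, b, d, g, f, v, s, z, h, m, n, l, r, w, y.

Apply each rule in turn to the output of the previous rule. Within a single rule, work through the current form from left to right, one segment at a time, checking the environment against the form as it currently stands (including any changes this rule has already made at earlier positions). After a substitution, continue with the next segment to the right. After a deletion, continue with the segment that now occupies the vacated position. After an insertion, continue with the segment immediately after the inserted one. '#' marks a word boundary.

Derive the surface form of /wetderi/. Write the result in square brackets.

A Progressive Voicing Assimilation: [wetderi] → [wetteri]
B Final Vowel Lowering: [wetteri] → [wettere]
C Geminate Reduction: [wettere] → [wetere]

[wetere]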